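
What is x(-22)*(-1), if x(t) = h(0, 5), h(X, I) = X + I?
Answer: -5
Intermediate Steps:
h(X, I) = I + X
x(t) = 5 (x(t) = 5 + 0 = 5)
x(-22)*(-1) = 5*(-1) = -5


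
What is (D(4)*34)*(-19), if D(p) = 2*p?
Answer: -5168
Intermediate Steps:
(D(4)*34)*(-19) = ((2*4)*34)*(-19) = (8*34)*(-19) = 272*(-19) = -5168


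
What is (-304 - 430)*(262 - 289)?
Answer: 19818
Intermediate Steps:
(-304 - 430)*(262 - 289) = -734*(-27) = 19818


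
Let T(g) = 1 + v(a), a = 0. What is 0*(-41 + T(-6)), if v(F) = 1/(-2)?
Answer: 0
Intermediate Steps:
v(F) = -½
T(g) = ½ (T(g) = 1 - ½ = ½)
0*(-41 + T(-6)) = 0*(-41 + ½) = 0*(-81/2) = 0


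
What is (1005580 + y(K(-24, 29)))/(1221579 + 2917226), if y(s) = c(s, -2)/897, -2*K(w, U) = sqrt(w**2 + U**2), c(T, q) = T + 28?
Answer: 902005288/3712508085 - sqrt(1417)/7425016170 ≈ 0.24296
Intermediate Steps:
c(T, q) = 28 + T
K(w, U) = -sqrt(U**2 + w**2)/2 (K(w, U) = -sqrt(w**2 + U**2)/2 = -sqrt(U**2 + w**2)/2)
y(s) = 28/897 + s/897 (y(s) = (28 + s)/897 = (28 + s)*(1/897) = 28/897 + s/897)
(1005580 + y(K(-24, 29)))/(1221579 + 2917226) = (1005580 + (28/897 + (-sqrt(29**2 + (-24)**2)/2)/897))/(1221579 + 2917226) = (1005580 + (28/897 + (-sqrt(841 + 576)/2)/897))/4138805 = (1005580 + (28/897 + (-sqrt(1417)/2)/897))*(1/4138805) = (1005580 + (28/897 - sqrt(1417)/1794))*(1/4138805) = (902005288/897 - sqrt(1417)/1794)*(1/4138805) = 902005288/3712508085 - sqrt(1417)/7425016170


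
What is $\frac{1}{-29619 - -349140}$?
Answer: $\frac{1}{319521} \approx 3.1297 \cdot 10^{-6}$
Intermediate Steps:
$\frac{1}{-29619 - -349140} = \frac{1}{-29619 + 349140} = \frac{1}{319521}$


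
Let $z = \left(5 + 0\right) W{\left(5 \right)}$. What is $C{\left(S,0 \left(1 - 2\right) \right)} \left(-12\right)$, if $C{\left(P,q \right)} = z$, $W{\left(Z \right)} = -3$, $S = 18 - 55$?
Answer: $180$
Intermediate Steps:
$S = -37$ ($S = 18 - 55 = -37$)
$z = -15$ ($z = \left(5 + 0\right) \left(-3\right) = 5 \left(-3\right) = -15$)
$C{\left(P,q \right)} = -15$
$C{\left(S,0 \left(1 - 2\right) \right)} \left(-12\right) = \left(-15\right) \left(-12\right) = 180$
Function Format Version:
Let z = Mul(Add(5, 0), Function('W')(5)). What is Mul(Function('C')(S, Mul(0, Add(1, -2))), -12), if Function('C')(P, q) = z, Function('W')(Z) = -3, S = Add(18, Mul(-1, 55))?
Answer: 180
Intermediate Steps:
S = -37 (S = Add(18, -55) = -37)
z = -15 (z = Mul(Add(5, 0), -3) = Mul(5, -3) = -15)
Function('C')(P, q) = -15
Mul(Function('C')(S, Mul(0, Add(1, -2))), -12) = Mul(-15, -12) = 180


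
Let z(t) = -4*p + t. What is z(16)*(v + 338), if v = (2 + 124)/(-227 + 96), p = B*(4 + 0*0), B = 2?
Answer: -706432/131 ≈ -5392.6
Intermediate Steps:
p = 8 (p = 2*(4 + 0*0) = 2*(4 + 0) = 2*4 = 8)
z(t) = -32 + t (z(t) = -4*8 + t = -32 + t)
v = -126/131 (v = 126/(-131) = 126*(-1/131) = -126/131 ≈ -0.96183)
z(16)*(v + 338) = (-32 + 16)*(-126/131 + 338) = -16*44152/131 = -706432/131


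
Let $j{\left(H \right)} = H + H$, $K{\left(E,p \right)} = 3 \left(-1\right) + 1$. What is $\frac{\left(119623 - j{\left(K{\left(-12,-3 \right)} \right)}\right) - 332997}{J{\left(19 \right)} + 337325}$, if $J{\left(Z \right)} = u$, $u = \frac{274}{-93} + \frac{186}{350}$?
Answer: $- \frac{1736298375}{2744962537} \approx -0.63254$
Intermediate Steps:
$K{\left(E,p \right)} = -2$ ($K{\left(E,p \right)} = -3 + 1 = -2$)
$j{\left(H \right)} = 2 H$
$u = - \frac{39301}{16275}$ ($u = 274 \left(- \frac{1}{93}\right) + 186 \cdot \frac{1}{350} = - \frac{274}{93} + \frac{93}{175} = - \frac{39301}{16275} \approx -2.4148$)
$J{\left(Z \right)} = - \frac{39301}{16275}$
$\frac{\left(119623 - j{\left(K{\left(-12,-3 \right)} \right)}\right) - 332997}{J{\left(19 \right)} + 337325} = \frac{\left(119623 - 2 \left(-2\right)\right) - 332997}{- \frac{39301}{16275} + 337325} = \frac{\left(119623 - -4\right) - 332997}{\frac{5489925074}{16275}} = \left(\left(119623 + 4\right) - 332997\right) \frac{16275}{5489925074} = \left(119627 - 332997\right) \frac{16275}{5489925074} = \left(-213370\right) \frac{16275}{5489925074} = - \frac{1736298375}{2744962537}$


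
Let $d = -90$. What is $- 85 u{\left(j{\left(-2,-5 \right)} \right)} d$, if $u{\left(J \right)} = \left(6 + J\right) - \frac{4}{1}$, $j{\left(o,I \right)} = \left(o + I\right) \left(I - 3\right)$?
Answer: $443700$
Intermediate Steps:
$j{\left(o,I \right)} = \left(-3 + I\right) \left(I + o\right)$ ($j{\left(o,I \right)} = \left(I + o\right) \left(-3 + I\right) = \left(-3 + I\right) \left(I + o\right)$)
$u{\left(J \right)} = 2 + J$ ($u{\left(J \right)} = \left(6 + J\right) - 4 = 2 + J$)
$- 85 u{\left(j{\left(-2,-5 \right)} \right)} d = - 85 \left(2 - \left(-31 - 25\right)\right) \left(-90\right) = - 85 \left(2 + \left(25 + 15 + 6 + 10\right)\right) \left(-90\right) = - 85 \left(2 + 56\right) \left(-90\right) = \left(-85\right) 58 \left(-90\right) = \left(-4930\right) \left(-90\right) = 443700$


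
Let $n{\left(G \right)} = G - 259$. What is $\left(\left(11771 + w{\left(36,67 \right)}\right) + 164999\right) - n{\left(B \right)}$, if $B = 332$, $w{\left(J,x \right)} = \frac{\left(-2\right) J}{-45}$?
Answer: $\frac{883493}{5} \approx 1.767 \cdot 10^{5}$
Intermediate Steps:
$w{\left(J,x \right)} = \frac{2 J}{45}$ ($w{\left(J,x \right)} = - 2 J \left(- \frac{1}{45}\right) = \frac{2 J}{45}$)
$n{\left(G \right)} = -259 + G$ ($n{\left(G \right)} = G - 259 = -259 + G$)
$\left(\left(11771 + w{\left(36,67 \right)}\right) + 164999\right) - n{\left(B \right)} = \left(\left(11771 + \frac{2}{45} \cdot 36\right) + 164999\right) - \left(-259 + 332\right) = \left(\left(11771 + \frac{8}{5}\right) + 164999\right) - 73 = \left(\frac{58863}{5} + 164999\right) - 73 = \frac{883858}{5} - 73 = \frac{883493}{5}$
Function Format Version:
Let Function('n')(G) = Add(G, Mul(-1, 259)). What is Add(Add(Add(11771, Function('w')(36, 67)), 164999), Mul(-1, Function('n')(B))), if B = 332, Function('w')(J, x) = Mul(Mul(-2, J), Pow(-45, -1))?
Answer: Rational(883493, 5) ≈ 1.7670e+5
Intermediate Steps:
Function('w')(J, x) = Mul(Rational(2, 45), J) (Function('w')(J, x) = Mul(Mul(-2, J), Rational(-1, 45)) = Mul(Rational(2, 45), J))
Function('n')(G) = Add(-259, G) (Function('n')(G) = Add(G, -259) = Add(-259, G))
Add(Add(Add(11771, Function('w')(36, 67)), 164999), Mul(-1, Function('n')(B))) = Add(Add(Add(11771, Mul(Rational(2, 45), 36)), 164999), Mul(-1, Add(-259, 332))) = Add(Add(Add(11771, Rational(8, 5)), 164999), Mul(-1, 73)) = Add(Add(Rational(58863, 5), 164999), -73) = Add(Rational(883858, 5), -73) = Rational(883493, 5)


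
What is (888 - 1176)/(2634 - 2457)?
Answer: -96/59 ≈ -1.6271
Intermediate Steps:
(888 - 1176)/(2634 - 2457) = -288/177 = -288*1/177 = -96/59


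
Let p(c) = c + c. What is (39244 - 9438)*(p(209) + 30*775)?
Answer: 705448408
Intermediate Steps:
p(c) = 2*c
(39244 - 9438)*(p(209) + 30*775) = (39244 - 9438)*(2*209 + 30*775) = 29806*(418 + 23250) = 29806*23668 = 705448408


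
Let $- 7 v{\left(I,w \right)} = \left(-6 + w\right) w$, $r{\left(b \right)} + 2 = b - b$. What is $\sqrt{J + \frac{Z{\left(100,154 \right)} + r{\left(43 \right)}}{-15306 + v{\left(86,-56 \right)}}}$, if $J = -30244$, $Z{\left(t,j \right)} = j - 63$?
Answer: $\frac{3 i \sqrt{839113900906}}{15802} \approx 173.91 i$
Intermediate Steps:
$Z{\left(t,j \right)} = -63 + j$
$r{\left(b \right)} = -2$ ($r{\left(b \right)} = -2 + \left(b - b\right) = -2 + 0 = -2$)
$v{\left(I,w \right)} = - \frac{w \left(-6 + w\right)}{7}$ ($v{\left(I,w \right)} = - \frac{\left(-6 + w\right) w}{7} = - \frac{w \left(-6 + w\right)}{7}$)
$\sqrt{J + \frac{Z{\left(100,154 \right)} + r{\left(43 \right)}}{-15306 + v{\left(86,-56 \right)}}} = \sqrt{-30244 + \frac{\left(-63 + 154\right) - 2}{-15306 + \frac{1}{7} \left(-56\right) \left(6 - -56\right)}} = \sqrt{-30244 + \frac{91 - 2}{-15306 + \frac{1}{7} \left(-56\right) \left(6 + 56\right)}} = \sqrt{-30244 + \frac{89}{-15306 + \frac{1}{7} \left(-56\right) 62}} = \sqrt{-30244 + \frac{89}{-15306 - 496}} = \sqrt{-30244 + \frac{89}{-15802}} = \sqrt{-30244 + 89 \left(- \frac{1}{15802}\right)} = \sqrt{-30244 - \frac{89}{15802}} = \sqrt{- \frac{477915777}{15802}} = \frac{3 i \sqrt{839113900906}}{15802}$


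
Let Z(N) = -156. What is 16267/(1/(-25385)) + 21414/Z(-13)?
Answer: -10736386239/26 ≈ -4.1294e+8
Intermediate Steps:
16267/(1/(-25385)) + 21414/Z(-13) = 16267/(1/(-25385)) + 21414/(-156) = 16267/(-1/25385) + 21414*(-1/156) = 16267*(-25385) - 3569/26 = -412937795 - 3569/26 = -10736386239/26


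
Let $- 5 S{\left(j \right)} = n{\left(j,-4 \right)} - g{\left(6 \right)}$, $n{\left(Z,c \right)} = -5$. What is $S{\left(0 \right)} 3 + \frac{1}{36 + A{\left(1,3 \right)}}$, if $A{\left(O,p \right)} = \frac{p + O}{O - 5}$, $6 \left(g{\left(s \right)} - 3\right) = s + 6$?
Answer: $\frac{211}{35} \approx 6.0286$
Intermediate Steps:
$g{\left(s \right)} = 4 + \frac{s}{6}$ ($g{\left(s \right)} = 3 + \frac{s + 6}{6} = 3 + \frac{6 + s}{6} = 3 + \left(1 + \frac{s}{6}\right) = 4 + \frac{s}{6}$)
$A{\left(O,p \right)} = \frac{O + p}{-5 + O}$
$S{\left(j \right)} = 2$ ($S{\left(j \right)} = - \frac{-5 - \left(4 + \frac{1}{6} \cdot 6\right)}{5} = - \frac{-5 - \left(4 + 1\right)}{5} = - \frac{-5 - 5}{5} = \left(- \frac{1}{5}\right) \left(-10\right) = 2$)
$S{\left(0 \right)} 3 + \frac{1}{36 + A{\left(1,3 \right)}} = 2 \cdot 3 + \frac{1}{36 + \frac{1 + 3}{-5 + 1}} = 6 + \frac{1}{36 + \frac{1}{-4} \cdot 4} = 6 + \frac{1}{36 - 1} = 6 + \frac{1}{35} = \frac{211}{35}$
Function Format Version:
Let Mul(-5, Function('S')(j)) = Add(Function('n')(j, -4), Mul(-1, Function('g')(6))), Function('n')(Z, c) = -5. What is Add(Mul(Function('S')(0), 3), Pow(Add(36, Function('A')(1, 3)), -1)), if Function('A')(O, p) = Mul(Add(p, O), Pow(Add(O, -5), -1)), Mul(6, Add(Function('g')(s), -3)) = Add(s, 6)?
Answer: Rational(211, 35) ≈ 6.0286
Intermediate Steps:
Function('g')(s) = Add(4, Mul(Rational(1, 6), s)) (Function('g')(s) = Add(3, Mul(Rational(1, 6), Add(s, 6))) = Add(3, Mul(Rational(1, 6), Add(6, s))) = Add(3, Add(1, Mul(Rational(1, 6), s))) = Add(4, Mul(Rational(1, 6), s)))
Function('A')(O, p) = Mul(Pow(Add(-5, O), -1), Add(O, p)) (Function('A')(O, p) = Mul(Add(O, p), Pow(Add(-5, O), -1)) = Mul(Pow(Add(-5, O), -1), Add(O, p)))
Function('S')(j) = 2 (Function('S')(j) = Mul(Rational(-1, 5), Add(-5, Mul(-1, Add(4, Mul(Rational(1, 6), 6))))) = Mul(Rational(-1, 5), Add(-5, Mul(-1, Add(4, 1)))) = Mul(Rational(-1, 5), Add(-5, Mul(-1, 5))) = Mul(Rational(-1, 5), Add(-5, -5)) = Mul(Rational(-1, 5), -10) = 2)
Add(Mul(Function('S')(0), 3), Pow(Add(36, Function('A')(1, 3)), -1)) = Add(Mul(2, 3), Pow(Add(36, Mul(Pow(Add(-5, 1), -1), Add(1, 3))), -1)) = Add(6, Pow(Add(36, Mul(Pow(-4, -1), 4)), -1)) = Add(6, Pow(Add(36, Mul(Rational(-1, 4), 4)), -1)) = Add(6, Pow(Add(36, -1), -1)) = Add(6, Pow(35, -1)) = Add(6, Rational(1, 35)) = Rational(211, 35)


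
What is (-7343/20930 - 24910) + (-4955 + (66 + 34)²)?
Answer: -59397399/2990 ≈ -19865.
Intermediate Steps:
(-7343/20930 - 24910) + (-4955 + (66 + 34)²) = (-7343*1/20930 - 24910) + (-4955 + 100²) = (-1049/2990 - 24910) + (-4955 + 10000) = -74481949/2990 + 5045 = -59397399/2990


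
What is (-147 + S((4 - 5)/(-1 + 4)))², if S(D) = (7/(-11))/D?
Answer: 2547216/121 ≈ 21051.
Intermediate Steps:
S(D) = -7/(11*D) (S(D) = (7*(-1/11))/D = -7/(11*D))
(-147 + S((4 - 5)/(-1 + 4)))² = (-147 - 7*(-1 + 4)/(4 - 5)/11)² = (-147 - 7/(11*((-1/3))))² = (-147 - 7/(11*((-1*⅓))))² = (-147 - 7/(11*(-⅓)))² = (-147 - 7/11*(-3))² = (-147 + 21/11)² = (-1596/11)² = 2547216/121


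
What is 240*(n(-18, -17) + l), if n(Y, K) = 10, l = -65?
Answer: -13200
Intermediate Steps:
240*(n(-18, -17) + l) = 240*(10 - 65) = 240*(-55) = -13200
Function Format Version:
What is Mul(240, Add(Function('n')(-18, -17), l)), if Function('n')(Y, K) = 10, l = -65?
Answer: -13200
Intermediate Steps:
Mul(240, Add(Function('n')(-18, -17), l)) = Mul(240, Add(10, -65)) = Mul(240, -55) = -13200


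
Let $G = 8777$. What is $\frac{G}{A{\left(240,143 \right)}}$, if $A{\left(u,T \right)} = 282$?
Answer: $\frac{8777}{282} \approx 31.124$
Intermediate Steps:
$\frac{G}{A{\left(240,143 \right)}} = \frac{8777}{282}$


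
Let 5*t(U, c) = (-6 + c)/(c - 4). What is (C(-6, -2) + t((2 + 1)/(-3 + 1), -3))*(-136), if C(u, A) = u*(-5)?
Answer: -144024/35 ≈ -4115.0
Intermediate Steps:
C(u, A) = -5*u
t(U, c) = (-6 + c)/(5*(-4 + c)) (t(U, c) = ((-6 + c)/(c - 4))/5 = ((-6 + c)/(-4 + c))/5 = (-6 + c)/(5*(-4 + c)))
(C(-6, -2) + t((2 + 1)/(-3 + 1), -3))*(-136) = (-5*(-6) + (-6 - 3)/(5*(-4 - 3)))*(-136) = (30 + (1/5)*(-9)/(-7))*(-136) = (30 + (1/5)*(-1/7)*(-9))*(-136) = (30 + 9/35)*(-136) = (1059/35)*(-136) = -144024/35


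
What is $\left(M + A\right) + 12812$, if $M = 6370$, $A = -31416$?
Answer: $-12234$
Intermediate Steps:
$\left(M + A\right) + 12812 = \left(6370 - 31416\right) + 12812 = -25046 + 12812 = -12234$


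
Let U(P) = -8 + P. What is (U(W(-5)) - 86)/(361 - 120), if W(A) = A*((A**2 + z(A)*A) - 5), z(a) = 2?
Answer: -144/241 ≈ -0.59751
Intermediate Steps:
W(A) = A*(-5 + A**2 + 2*A) (W(A) = A*((A**2 + 2*A) - 5) = A*(-5 + A**2 + 2*A))
(U(W(-5)) - 86)/(361 - 120) = ((-8 - 5*(-5 + (-5)**2 + 2*(-5))) - 86)/(361 - 120) = ((-8 - 5*(-5 + 25 - 10)) - 86)/241 = ((-8 - 5*10) - 86)*(1/241) = ((-8 - 50) - 86)*(1/241) = (-58 - 86)*(1/241) = -144*1/241 = -144/241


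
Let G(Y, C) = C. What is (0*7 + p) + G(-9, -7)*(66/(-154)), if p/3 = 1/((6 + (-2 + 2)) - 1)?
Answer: 18/5 ≈ 3.6000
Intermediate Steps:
p = ⅗ (p = 3/((6 + (-2 + 2)) - 1) = 3/((6 + 0) - 1) = 3/(6 - 1) = 3/5 = 3*(⅕) = ⅗ ≈ 0.60000)
(0*7 + p) + G(-9, -7)*(66/(-154)) = (0*7 + ⅗) - 462/(-154) = (0 + ⅗) - 462*(-1)/154 = ⅗ - 7*(-3/7) = ⅗ + 3 = 18/5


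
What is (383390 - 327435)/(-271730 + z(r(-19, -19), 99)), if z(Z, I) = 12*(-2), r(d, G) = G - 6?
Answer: -55955/271754 ≈ -0.20590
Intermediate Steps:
r(d, G) = -6 + G
z(Z, I) = -24
(383390 - 327435)/(-271730 + z(r(-19, -19), 99)) = (383390 - 327435)/(-271730 - 24) = 55955/(-271754) = 55955*(-1/271754) = -55955/271754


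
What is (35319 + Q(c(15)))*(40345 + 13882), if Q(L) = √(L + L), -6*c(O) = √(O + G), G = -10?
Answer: 1915243413 + 54227*I*√3*5^(¼)/3 ≈ 1.9152e+9 + 46816.0*I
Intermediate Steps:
c(O) = -√(-10 + O)/6 (c(O) = -√(O - 10)/6 = -√(-10 + O)/6)
Q(L) = √2*√L (Q(L) = √(2*L) = √2*√L)
(35319 + Q(c(15)))*(40345 + 13882) = (35319 + √2*√(-√(-10 + 15)/6))*(40345 + 13882) = (35319 + √2*√(-√5/6))*54227 = (35319 + √2*(I*(5^(¼)*√6)/6))*54227 = (35319 + I*√3*5^(¼)/3)*54227 = 1915243413 + 54227*I*√3*5^(¼)/3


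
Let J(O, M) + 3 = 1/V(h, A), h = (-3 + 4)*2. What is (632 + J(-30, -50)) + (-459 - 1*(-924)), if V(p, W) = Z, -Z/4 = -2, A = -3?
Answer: 8753/8 ≈ 1094.1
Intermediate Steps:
Z = 8 (Z = -4*(-2) = 8)
h = 2 (h = 1*2 = 2)
V(p, W) = 8
J(O, M) = -23/8 (J(O, M) = -3 + 1/8 = -3 + ⅛ = -23/8)
(632 + J(-30, -50)) + (-459 - 1*(-924)) = (632 - 23/8) + (-459 - 1*(-924)) = 5033/8 + (-459 + 924) = 5033/8 + 465 = 8753/8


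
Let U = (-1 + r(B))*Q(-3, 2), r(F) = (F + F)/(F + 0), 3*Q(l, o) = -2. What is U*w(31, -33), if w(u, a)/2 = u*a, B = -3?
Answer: 1364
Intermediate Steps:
w(u, a) = 2*a*u (w(u, a) = 2*(u*a) = 2*(a*u) = 2*a*u)
Q(l, o) = -2/3 (Q(l, o) = (1/3)*(-2) = -2/3)
r(F) = 2 (r(F) = (2*F)/F = 2)
U = -2/3 (U = (-1 + 2)*(-2/3) = 1*(-2/3) = -2/3 ≈ -0.66667)
U*w(31, -33) = -4*(-33)*31/3 = -2/3*(-2046) = 1364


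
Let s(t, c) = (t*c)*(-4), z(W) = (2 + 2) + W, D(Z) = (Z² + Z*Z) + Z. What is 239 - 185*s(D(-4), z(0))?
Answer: 83119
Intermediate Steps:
D(Z) = Z + 2*Z² (D(Z) = (Z² + Z²) + Z = 2*Z² + Z = Z + 2*Z²)
z(W) = 4 + W
s(t, c) = -4*c*t (s(t, c) = (c*t)*(-4) = -4*c*t)
239 - 185*s(D(-4), z(0)) = 239 - (-740)*(4 + 0)*(-4*(1 + 2*(-4))) = 239 - (-740)*4*(-4*(1 - 8)) = 239 - (-740)*4*(-4*(-7)) = 239 - (-740)*4*28 = 239 - 185*(-448) = 239 + 82880 = 83119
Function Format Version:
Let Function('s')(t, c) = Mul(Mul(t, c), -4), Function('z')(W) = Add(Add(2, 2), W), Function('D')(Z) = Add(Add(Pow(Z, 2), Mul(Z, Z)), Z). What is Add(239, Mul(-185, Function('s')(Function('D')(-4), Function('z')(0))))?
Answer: 83119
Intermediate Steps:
Function('D')(Z) = Add(Z, Mul(2, Pow(Z, 2))) (Function('D')(Z) = Add(Add(Pow(Z, 2), Pow(Z, 2)), Z) = Add(Mul(2, Pow(Z, 2)), Z) = Add(Z, Mul(2, Pow(Z, 2))))
Function('z')(W) = Add(4, W)
Function('s')(t, c) = Mul(-4, c, t) (Function('s')(t, c) = Mul(Mul(c, t), -4) = Mul(-4, c, t))
Add(239, Mul(-185, Function('s')(Function('D')(-4), Function('z')(0)))) = Add(239, Mul(-185, Mul(-4, Add(4, 0), Mul(-4, Add(1, Mul(2, -4)))))) = Add(239, Mul(-185, Mul(-4, 4, Mul(-4, Add(1, -8))))) = Add(239, Mul(-185, Mul(-4, 4, Mul(-4, -7)))) = Add(239, Mul(-185, Mul(-4, 4, 28))) = Add(239, Mul(-185, -448)) = Add(239, 82880) = 83119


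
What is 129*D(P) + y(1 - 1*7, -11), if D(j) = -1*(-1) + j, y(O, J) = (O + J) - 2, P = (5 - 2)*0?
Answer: 110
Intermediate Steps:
P = 0 (P = 3*0 = 0)
y(O, J) = -2 + J + O (y(O, J) = (J + O) - 2 = -2 + J + O)
D(j) = 1 + j
129*D(P) + y(1 - 1*7, -11) = 129*(1 + 0) + (-2 - 11 + (1 - 1*7)) = 129*1 + (-2 - 11 + (1 - 7)) = 129 + (-2 - 11 - 6) = 129 - 19 = 110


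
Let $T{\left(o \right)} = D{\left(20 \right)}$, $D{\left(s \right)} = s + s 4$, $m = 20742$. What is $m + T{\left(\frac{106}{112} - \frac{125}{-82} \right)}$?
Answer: $20842$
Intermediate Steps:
$D{\left(s \right)} = 5 s$ ($D{\left(s \right)} = s + 4 s = 5 s$)
$T{\left(o \right)} = 100$ ($T{\left(o \right)} = 5 \cdot 20 = 100$)
$m + T{\left(\frac{106}{112} - \frac{125}{-82} \right)} = 20742 + 100 = 20842$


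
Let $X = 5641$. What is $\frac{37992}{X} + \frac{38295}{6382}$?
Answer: $\frac{458487039}{36000862} \approx 12.735$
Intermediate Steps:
$\frac{37992}{X} + \frac{38295}{6382} = \frac{37992}{5641} + \frac{38295}{6382} = \frac{458487039}{36000862}$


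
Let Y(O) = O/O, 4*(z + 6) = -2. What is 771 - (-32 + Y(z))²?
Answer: -190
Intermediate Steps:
z = -13/2 (z = -6 + (¼)*(-2) = -6 - ½ = -13/2 ≈ -6.5000)
Y(O) = 1
771 - (-32 + Y(z))² = 771 - (-32 + 1)² = 771 - 1*(-31)² = 771 - 1*961 = 771 - 961 = -190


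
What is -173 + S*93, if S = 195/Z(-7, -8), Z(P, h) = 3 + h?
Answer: -3800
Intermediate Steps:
S = -39 (S = 195/(3 - 8) = 195/(-5) = 195*(-1/5) = -39)
-173 + S*93 = -173 - 39*93 = -173 - 3627 = -3800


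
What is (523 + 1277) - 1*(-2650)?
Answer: 4450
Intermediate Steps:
(523 + 1277) - 1*(-2650) = 1800 + 2650 = 4450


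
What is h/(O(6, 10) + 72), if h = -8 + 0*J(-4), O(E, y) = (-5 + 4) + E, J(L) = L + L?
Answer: -8/77 ≈ -0.10390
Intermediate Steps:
J(L) = 2*L
O(E, y) = -1 + E
h = -8 (h = -8 + 0*(2*(-4)) = -8 + 0*(-8) = -8 + 0 = -8)
h/(O(6, 10) + 72) = -8/((-1 + 6) + 72) = -8/(5 + 72) = -8/77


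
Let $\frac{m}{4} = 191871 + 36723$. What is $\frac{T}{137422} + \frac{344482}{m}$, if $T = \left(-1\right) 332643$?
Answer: $- \frac{64205342591}{31413844668} \approx -2.0439$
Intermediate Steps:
$T = -332643$
$m = 914376$ ($m = 4 \left(191871 + 36723\right) = 4 \cdot 228594 = 914376$)
$\frac{T}{137422} + \frac{344482}{m} = - \frac{332643}{137422} + \frac{344482}{914376} = \left(-332643\right) \frac{1}{137422} + 344482 \cdot \frac{1}{914376} = - \frac{332643}{137422} + \frac{172241}{457188} = - \frac{64205342591}{31413844668}$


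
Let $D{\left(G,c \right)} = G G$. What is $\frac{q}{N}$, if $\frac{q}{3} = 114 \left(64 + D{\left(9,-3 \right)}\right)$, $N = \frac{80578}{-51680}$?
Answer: $- \frac{1281405600}{40289} \approx -31805.0$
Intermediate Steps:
$D{\left(G,c \right)} = G^{2}$
$N = - \frac{40289}{25840}$ ($N = 80578 \left(- \frac{1}{51680}\right) = - \frac{40289}{25840} \approx -1.5592$)
$q = 49590$ ($q = 3 \cdot 114 \left(64 + 9^{2}\right) = 3 \cdot 114 \left(64 + 81\right) = 3 \cdot 114 \cdot 145 = 3 \cdot 16530 = 49590$)
$\frac{q}{N} = \frac{49590}{- \frac{40289}{25840}} = 49590 \left(- \frac{25840}{40289}\right) = - \frac{1281405600}{40289}$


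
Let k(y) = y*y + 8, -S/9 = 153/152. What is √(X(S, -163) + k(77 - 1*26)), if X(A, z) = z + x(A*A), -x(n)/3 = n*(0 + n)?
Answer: I*√9480253433987/23104 ≈ 133.27*I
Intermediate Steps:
x(n) = -3*n² (x(n) = -3*n*(0 + n) = -3*n*n = -3*n²)
S = -1377/152 ≈ -9.0592
X(A, z) = z - 3*A⁴
k(y) = 8 + y² (k(y) = y² + 8 = 8 + y²)
√(X(S, -163) + k(77 - 1*26)) = √((-163 - 3*(-1377/152)⁴) + (8 + (77 - 1*26)²)) = √((-163 - 3*3595305184641/533794816) + (8 + (77 - 26)²)) = √((-163 - 10785915553923/533794816) + (8 + 51²)) = √(-10872924108931/533794816 + (8 + 2601)) = √(-10872924108931/533794816 + 2609) = √(-9480253433987/533794816) = I*√9480253433987/23104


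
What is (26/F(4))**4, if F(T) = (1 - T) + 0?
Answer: 456976/81 ≈ 5641.7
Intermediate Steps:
F(T) = 1 - T
(26/F(4))**4 = (26/(1 - 1*4))**4 = (26/(1 - 4))**4 = (26/(-3))**4 = (26*(-1/3))**4 = (-26/3)**4 = 456976/81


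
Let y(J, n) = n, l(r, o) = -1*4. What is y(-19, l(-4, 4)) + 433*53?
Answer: 22945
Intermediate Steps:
l(r, o) = -4
y(-19, l(-4, 4)) + 433*53 = -4 + 433*53 = -4 + 22949 = 22945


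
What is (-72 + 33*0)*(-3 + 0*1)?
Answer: 216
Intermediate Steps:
(-72 + 33*0)*(-3 + 0*1) = (-72 + 0)*(-3 + 0) = -72*(-3) = 216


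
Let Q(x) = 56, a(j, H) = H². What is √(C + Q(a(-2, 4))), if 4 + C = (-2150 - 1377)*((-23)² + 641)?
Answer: I*√4126538 ≈ 2031.4*I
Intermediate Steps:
C = -4126594 (C = -4 + (-2150 - 1377)*((-23)² + 641) = -4 - 3527*(529 + 641) = -4 - 3527*1170 = -4 - 4126590 = -4126594)
√(C + Q(a(-2, 4))) = √(-4126594 + 56) = √(-4126538) = I*√4126538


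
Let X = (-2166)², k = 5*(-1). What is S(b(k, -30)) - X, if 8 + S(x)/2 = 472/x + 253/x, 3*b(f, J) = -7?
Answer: -32845354/7 ≈ -4.6922e+6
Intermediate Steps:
k = -5
b(f, J) = -7/3 (b(f, J) = (⅓)*(-7) = -7/3)
S(x) = -16 + 1450/x (S(x) = -16 + 2*(472/x + 253/x) = -16 + 2*(725/x) = -16 + 1450/x)
X = 4691556
S(b(k, -30)) - X = (-16 + 1450/(-7/3)) - 1*4691556 = (-16 + 1450*(-3/7)) - 4691556 = (-16 - 4350/7) - 4691556 = -4462/7 - 4691556 = -32845354/7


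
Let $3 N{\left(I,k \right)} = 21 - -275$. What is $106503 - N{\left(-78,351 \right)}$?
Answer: $\frac{319213}{3} \approx 1.064 \cdot 10^{5}$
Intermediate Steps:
$N{\left(I,k \right)} = \frac{296}{3}$ ($N{\left(I,k \right)} = \frac{21 - -275}{3} = \frac{21 + 275}{3} = \frac{1}{3} \cdot 296 = \frac{296}{3}$)
$106503 - N{\left(-78,351 \right)} = 106503 - \frac{296}{3} = \frac{319213}{3}$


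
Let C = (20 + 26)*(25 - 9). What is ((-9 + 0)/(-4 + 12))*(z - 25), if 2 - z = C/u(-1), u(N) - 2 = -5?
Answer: -2001/8 ≈ -250.13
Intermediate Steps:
u(N) = -3 (u(N) = 2 - 5 = -3)
C = 736 (C = 46*16 = 736)
z = 742/3 (z = 2 - 736/(-3) = 2 - 736*(-1)/3 = 2 - 1*(-736/3) = 2 + 736/3 = 742/3 ≈ 247.33)
((-9 + 0)/(-4 + 12))*(z - 25) = ((-9 + 0)/(-4 + 12))*(742/3 - 25) = -9/8*(667/3) = -9*1/8*(667/3) = -9/8*667/3 = -2001/8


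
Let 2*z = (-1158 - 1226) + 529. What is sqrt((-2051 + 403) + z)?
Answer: I*sqrt(10302)/2 ≈ 50.749*I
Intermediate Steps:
z = -1855/2 (z = ((-1158 - 1226) + 529)/2 = (-2384 + 529)/2 = (1/2)*(-1855) = -1855/2 ≈ -927.50)
sqrt((-2051 + 403) + z) = sqrt((-2051 + 403) - 1855/2) = sqrt(-1648 - 1855/2) = sqrt(-5151/2) = I*sqrt(10302)/2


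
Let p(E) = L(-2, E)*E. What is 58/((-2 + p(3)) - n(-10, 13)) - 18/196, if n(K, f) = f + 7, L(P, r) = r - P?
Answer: -821/98 ≈ -8.3775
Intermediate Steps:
n(K, f) = 7 + f
p(E) = E*(2 + E) (p(E) = (E - 1*(-2))*E = (E + 2)*E = (2 + E)*E = E*(2 + E))
58/((-2 + p(3)) - n(-10, 13)) - 18/196 = 58/((-2 + 3*(2 + 3)) - (7 + 13)) - 18/196 = 58/((-2 + 3*5) - 1*20) - 18*1/196 = 58/((-2 + 15) - 20) - 9/98 = 58/(13 - 20) - 9/98 = 58/(-7) - 9/98 = 58*(-⅐) - 9/98 = -58/7 - 9/98 = -821/98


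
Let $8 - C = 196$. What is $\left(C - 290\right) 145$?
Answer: $-69310$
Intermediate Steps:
$C = -188$ ($C = 8 - 196 = -188$)
$\left(C - 290\right) 145 = \left(-188 - 290\right) 145 = \left(-478\right) 145 = -69310$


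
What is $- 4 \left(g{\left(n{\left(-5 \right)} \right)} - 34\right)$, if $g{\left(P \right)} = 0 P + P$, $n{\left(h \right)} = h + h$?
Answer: $176$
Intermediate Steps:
$n{\left(h \right)} = 2 h$
$g{\left(P \right)} = P$ ($g{\left(P \right)} = 0 + P = P$)
$- 4 \left(g{\left(n{\left(-5 \right)} \right)} - 34\right) = - 4 \left(2 \left(-5\right) - 34\right) = - 4 \left(-10 - 34\right) = \left(-4\right) \left(-44\right) = 176$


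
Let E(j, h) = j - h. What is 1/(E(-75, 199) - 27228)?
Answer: -1/27502 ≈ -3.6361e-5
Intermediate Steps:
1/(E(-75, 199) - 27228) = 1/((-75 - 1*199) - 27228) = 1/((-75 - 199) - 27228) = 1/(-274 - 27228) = 1/(-27502) = -1/27502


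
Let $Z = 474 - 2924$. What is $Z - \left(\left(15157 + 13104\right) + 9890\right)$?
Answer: $-40601$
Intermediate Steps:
$Z = -2450$
$Z - \left(\left(15157 + 13104\right) + 9890\right) = -2450 - \left(\left(15157 + 13104\right) + 9890\right) = -2450 - \left(28261 + 9890\right) = -2450 - 38151 = -40601$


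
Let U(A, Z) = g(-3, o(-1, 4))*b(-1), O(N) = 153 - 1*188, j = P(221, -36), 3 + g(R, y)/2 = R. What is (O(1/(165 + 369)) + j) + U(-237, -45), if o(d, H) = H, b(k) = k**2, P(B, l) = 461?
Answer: 414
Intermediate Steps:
g(R, y) = -6 + 2*R
j = 461
O(N) = -35 (O(N) = 153 - 188 = -35)
U(A, Z) = -12 (U(A, Z) = (-6 + 2*(-3))*(-1)**2 = (-6 - 6)*1 = -12*1 = -12)
(O(1/(165 + 369)) + j) + U(-237, -45) = (-35 + 461) - 12 = 426 - 12 = 414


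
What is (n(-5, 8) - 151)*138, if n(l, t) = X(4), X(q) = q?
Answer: -20286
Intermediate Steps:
n(l, t) = 4
(n(-5, 8) - 151)*138 = (4 - 151)*138 = -147*138 = -20286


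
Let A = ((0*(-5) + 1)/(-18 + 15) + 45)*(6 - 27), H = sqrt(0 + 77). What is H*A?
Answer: -938*sqrt(77) ≈ -8230.9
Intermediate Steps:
H = sqrt(77) ≈ 8.7750
A = -938 (A = ((0 + 1)/(-3) + 45)*(-21) = (1*(-1/3) + 45)*(-21) = (-1/3 + 45)*(-21) = (134/3)*(-21) = -938)
H*A = sqrt(77)*(-938) = -938*sqrt(77)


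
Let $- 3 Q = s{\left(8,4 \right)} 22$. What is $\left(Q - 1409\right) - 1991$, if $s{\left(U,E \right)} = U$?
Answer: $- \frac{10376}{3} \approx -3458.7$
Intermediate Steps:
$Q = - \frac{176}{3}$ ($Q = - \frac{8 \cdot 22}{3} = \left(- \frac{1}{3}\right) 176 = - \frac{176}{3} \approx -58.667$)
$\left(Q - 1409\right) - 1991 = \left(- \frac{176}{3} - 1409\right) - 1991 = - \frac{4403}{3} - 1991 = - \frac{10376}{3}$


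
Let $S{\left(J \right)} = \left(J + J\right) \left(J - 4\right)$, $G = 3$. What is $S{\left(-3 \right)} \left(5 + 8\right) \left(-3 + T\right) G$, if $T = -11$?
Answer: $-22932$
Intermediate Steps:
$S{\left(J \right)} = 2 J \left(-4 + J\right)$
$S{\left(-3 \right)} \left(5 + 8\right) \left(-3 + T\right) G = 2 \left(-3\right) \left(-4 - 3\right) \left(5 + 8\right) \left(-3 - 11\right) 3 = 2 \left(-3\right) \left(-7\right) 13 \left(-14\right) 3 = 42 \left(-182\right) 3 = \left(-7644\right) 3 = -22932$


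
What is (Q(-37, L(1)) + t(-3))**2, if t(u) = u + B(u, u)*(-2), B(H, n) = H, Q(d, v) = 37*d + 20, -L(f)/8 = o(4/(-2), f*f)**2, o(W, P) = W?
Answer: 1811716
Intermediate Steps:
L(f) = -32 (L(f) = -8*(4/(-2))**2 = -8*(4*(-1/2))**2 = -8*(-2)**2 = -8*4 = -32)
Q(d, v) = 20 + 37*d
t(u) = -u (t(u) = u + u*(-2) = u - 2*u = -u)
(Q(-37, L(1)) + t(-3))**2 = ((20 + 37*(-37)) - 1*(-3))**2 = ((20 - 1369) + 3)**2 = (-1349 + 3)**2 = (-1346)**2 = 1811716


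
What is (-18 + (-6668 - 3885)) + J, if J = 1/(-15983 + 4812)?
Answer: -118088642/11171 ≈ -10571.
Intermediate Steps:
J = -1/11171 (J = 1/(-11171) = -1/11171 ≈ -8.9517e-5)
(-18 + (-6668 - 3885)) + J = (-18 + (-6668 - 3885)) - 1/11171 = (-18 - 10553) - 1/11171 = -10571 - 1/11171 = -118088642/11171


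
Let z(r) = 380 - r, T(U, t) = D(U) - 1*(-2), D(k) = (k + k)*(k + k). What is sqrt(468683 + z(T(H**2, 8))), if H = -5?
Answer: sqrt(466561) ≈ 683.05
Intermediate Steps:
D(k) = 4*k**2 (D(k) = (2*k)*(2*k) = 4*k**2)
T(U, t) = 2 + 4*U**2 (T(U, t) = 4*U**2 - 1*(-2) = 4*U**2 + 2 = 2 + 4*U**2)
sqrt(468683 + z(T(H**2, 8))) = sqrt(468683 + (380 - (2 + 4*((-5)**2)**2))) = sqrt(468683 + (380 - (2 + 4*25**2))) = sqrt(468683 + (380 - (2 + 4*625))) = sqrt(468683 + (380 - (2 + 2500))) = sqrt(468683 + (380 - 1*2502)) = sqrt(468683 + (380 - 2502)) = sqrt(468683 - 2122) = sqrt(466561)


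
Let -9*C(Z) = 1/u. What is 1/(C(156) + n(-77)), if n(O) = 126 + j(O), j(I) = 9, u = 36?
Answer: 324/43739 ≈ 0.0074076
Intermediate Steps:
C(Z) = -1/324 (C(Z) = -⅑/36 = -⅑*1/36 = -1/324)
n(O) = 135 (n(O) = 126 + 9 = 135)
1/(C(156) + n(-77)) = 1/(-1/324 + 135) = 1/(43739/324) = 324/43739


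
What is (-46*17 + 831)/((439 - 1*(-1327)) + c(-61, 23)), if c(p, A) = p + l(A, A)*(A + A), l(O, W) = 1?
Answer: 49/1751 ≈ 0.027984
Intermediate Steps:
c(p, A) = p + 2*A (c(p, A) = p + 1*(A + A) = p + 1*(2*A) = p + 2*A)
(-46*17 + 831)/((439 - 1*(-1327)) + c(-61, 23)) = (-46*17 + 831)/((439 - 1*(-1327)) + (-61 + 2*23)) = (-782 + 831)/((439 + 1327) + (-61 + 46)) = 49/(1766 - 15) = 49/1751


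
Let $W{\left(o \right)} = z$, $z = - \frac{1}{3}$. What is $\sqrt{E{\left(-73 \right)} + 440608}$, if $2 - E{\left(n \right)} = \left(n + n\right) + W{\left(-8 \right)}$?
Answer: $\frac{\sqrt{3966807}}{3} \approx 663.89$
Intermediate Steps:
$z = - \frac{1}{3}$ ($z = \left(-1\right) \frac{1}{3} = - \frac{1}{3} \approx -0.33333$)
$W{\left(o \right)} = - \frac{1}{3}$
$E{\left(n \right)} = \frac{7}{3} - 2 n$ ($E{\left(n \right)} = 2 - \left(\left(n + n\right) - \frac{1}{3}\right) = 2 - \left(2 n - \frac{1}{3}\right) = 2 - \left(- \frac{1}{3} + 2 n\right) = \frac{7}{3} - 2 n$)
$\sqrt{E{\left(-73 \right)} + 440608} = \sqrt{\left(\frac{7}{3} - -146\right) + 440608} = \sqrt{\left(\frac{7}{3} + 146\right) + 440608} = \sqrt{\frac{445}{3} + 440608} = \sqrt{\frac{1322269}{3}} = \frac{\sqrt{3966807}}{3}$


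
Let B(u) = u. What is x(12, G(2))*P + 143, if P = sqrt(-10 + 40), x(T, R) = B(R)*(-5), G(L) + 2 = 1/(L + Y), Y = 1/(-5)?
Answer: 143 + 65*sqrt(30)/9 ≈ 182.56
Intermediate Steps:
Y = -1/5 ≈ -0.20000
G(L) = -2 + 1/(-1/5 + L) (G(L) = -2 + 1/(L - 1/5) = -2 + 1/(-1/5 + L))
x(T, R) = -5*R (x(T, R) = R*(-5) = -5*R)
P = sqrt(30) ≈ 5.4772
x(12, G(2))*P + 143 = (-5*(7 - 10*2)/(-1 + 5*2))*sqrt(30) + 143 = (-5*(7 - 20)/(-1 + 10))*sqrt(30) + 143 = (-5*(-13)/9)*sqrt(30) + 143 = (-5*(-13/9))*sqrt(30) + 143 = 65*sqrt(30)/9 + 143 = 143 + 65*sqrt(30)/9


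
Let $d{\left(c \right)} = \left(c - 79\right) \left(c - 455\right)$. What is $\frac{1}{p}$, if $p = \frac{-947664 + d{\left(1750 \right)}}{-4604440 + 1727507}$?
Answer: $- \frac{2876933}{1216281} \approx -2.3654$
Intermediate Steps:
$d{\left(c \right)} = \left(-455 + c\right) \left(-79 + c\right)$ ($d{\left(c \right)} = \left(-79 + c\right) \left(-455 + c\right) = \left(-455 + c\right) \left(-79 + c\right)$)
$p = - \frac{1216281}{2876933}$ ($p = \frac{-947664 + \left(35945 + 1750^{2} - 934500\right)}{-4604440 + 1727507} = \frac{-947664 + \left(35945 + 3062500 - 934500\right)}{-2876933} = \left(-947664 + 2163945\right) \left(- \frac{1}{2876933}\right) = 1216281 \left(- \frac{1}{2876933}\right) = - \frac{1216281}{2876933} \approx -0.42277$)
$\frac{1}{p} = \frac{1}{- \frac{1216281}{2876933}} = - \frac{2876933}{1216281}$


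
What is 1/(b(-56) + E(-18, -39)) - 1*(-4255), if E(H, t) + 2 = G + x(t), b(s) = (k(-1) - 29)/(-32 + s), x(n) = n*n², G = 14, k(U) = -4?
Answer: 2018797507/474453 ≈ 4255.0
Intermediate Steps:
x(n) = n³
b(s) = -33/(-32 + s) (b(s) = (-4 - 29)/(-32 + s) = -33/(-32 + s))
E(H, t) = 12 + t³ (E(H, t) = -2 + (14 + t³) = 12 + t³)
1/(b(-56) + E(-18, -39)) - 1*(-4255) = 1/(-33/(-32 - 56) + (12 + (-39)³)) - 1*(-4255) = 1/(-33/(-88) + (12 - 59319)) + 4255 = 1/(-33*(-1/88) - 59307) + 4255 = 1/(3/8 - 59307) + 4255 = 1/(-474453/8) + 4255 = -8/474453 + 4255 = 2018797507/474453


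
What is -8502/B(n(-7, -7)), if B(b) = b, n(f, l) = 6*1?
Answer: -1417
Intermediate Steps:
n(f, l) = 6
-8502/B(n(-7, -7)) = -8502/6 = -8502*⅙ = -1417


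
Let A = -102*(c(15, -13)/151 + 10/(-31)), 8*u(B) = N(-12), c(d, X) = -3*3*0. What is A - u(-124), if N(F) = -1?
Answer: 8191/248 ≈ 33.028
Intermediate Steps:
c(d, X) = 0 (c(d, X) = -9*0 = 0)
u(B) = -⅛ (u(B) = (⅛)*(-1) = -⅛)
A = 1020/31 (A = -102*(0/151 + 10/(-31)) = -102*(0*(1/151) + 10*(-1/31)) = -102*(0 - 10/31) = -102*(-10/31) = 1020/31 ≈ 32.903)
A - u(-124) = 1020/31 - 1*(-⅛) = 1020/31 + ⅛ = 8191/248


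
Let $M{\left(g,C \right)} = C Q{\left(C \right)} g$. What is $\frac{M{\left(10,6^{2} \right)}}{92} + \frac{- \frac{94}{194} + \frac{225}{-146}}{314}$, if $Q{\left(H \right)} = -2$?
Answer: $- \frac{801096041}{102277964} \approx -7.8325$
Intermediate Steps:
$M{\left(g,C \right)} = - 2 C g$ ($M{\left(g,C \right)} = C \left(-2\right) g = - 2 C g$)
$\frac{M{\left(10,6^{2} \right)}}{92} + \frac{- \frac{94}{194} + \frac{225}{-146}}{314} = \frac{\left(-2\right) 6^{2} \cdot 10}{92} + \frac{- \frac{94}{194} + \frac{225}{-146}}{314} = \left(-2\right) 36 \cdot 10 \cdot \frac{1}{92} + \left(\left(-94\right) \frac{1}{194} + 225 \left(- \frac{1}{146}\right)\right) \frac{1}{314} = \left(-720\right) \frac{1}{92} + \left(- \frac{47}{97} - \frac{225}{146}\right) \frac{1}{314} = - \frac{180}{23} - \frac{28687}{4446868} = - \frac{801096041}{102277964}$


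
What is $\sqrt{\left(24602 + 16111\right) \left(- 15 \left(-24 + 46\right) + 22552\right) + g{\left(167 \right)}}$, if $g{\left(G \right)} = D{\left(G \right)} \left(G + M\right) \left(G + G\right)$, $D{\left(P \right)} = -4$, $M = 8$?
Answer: $\sqrt{904490486} \approx 30075.0$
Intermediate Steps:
$g{\left(G \right)} = - 8 G \left(8 + G\right)$ ($g{\left(G \right)} = - 4 \left(G + 8\right) \left(G + G\right) = - 4 \left(8 + G\right) 2 G = - 4 \cdot 2 G \left(8 + G\right) = - 8 G \left(8 + G\right)$)
$\sqrt{\left(24602 + 16111\right) \left(- 15 \left(-24 + 46\right) + 22552\right) + g{\left(167 \right)}} = \sqrt{\left(24602 + 16111\right) \left(- 15 \left(-24 + 46\right) + 22552\right) - 1336 \left(8 + 167\right)} = \sqrt{40713 \left(\left(-15\right) 22 + 22552\right) - 1336 \cdot 175} = \sqrt{40713 \left(-330 + 22552\right) - 233800} = \sqrt{40713 \cdot 22222 - 233800} = \sqrt{904724286 - 233800} = \sqrt{904490486}$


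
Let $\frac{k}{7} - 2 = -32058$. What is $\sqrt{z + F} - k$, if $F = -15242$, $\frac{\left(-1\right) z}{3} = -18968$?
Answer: $224392 + \sqrt{41662} \approx 2.246 \cdot 10^{5}$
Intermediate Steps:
$z = 56904$ ($z = \left(-3\right) \left(-18968\right) = 56904$)
$k = -224392$ ($k = 14 + 7 \left(-32058\right) = 14 - 224406 = -224392$)
$\sqrt{z + F} - k = \sqrt{56904 - 15242} - -224392 = \sqrt{41662} + 224392 = 224392 + \sqrt{41662}$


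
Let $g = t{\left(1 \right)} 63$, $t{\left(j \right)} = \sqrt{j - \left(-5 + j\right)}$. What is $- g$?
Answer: $- 63 \sqrt{5} \approx -140.87$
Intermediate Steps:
$t{\left(j \right)} = \sqrt{5}$
$g = 63 \sqrt{5}$ ($g = \sqrt{5} \cdot 63 = 63 \sqrt{5} \approx 140.87$)
$- g = - 63 \sqrt{5}$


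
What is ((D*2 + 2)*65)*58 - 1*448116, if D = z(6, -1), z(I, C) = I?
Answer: -395336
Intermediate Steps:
D = 6
((D*2 + 2)*65)*58 - 1*448116 = ((6*2 + 2)*65)*58 - 1*448116 = ((12 + 2)*65)*58 - 448116 = (14*65)*58 - 448116 = 910*58 - 448116 = 52780 - 448116 = -395336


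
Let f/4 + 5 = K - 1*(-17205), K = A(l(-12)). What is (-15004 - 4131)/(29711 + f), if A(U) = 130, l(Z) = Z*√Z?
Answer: -19135/99031 ≈ -0.19322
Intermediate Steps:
l(Z) = Z^(3/2)
K = 130
f = 69320 (f = -20 + 4*(130 - 1*(-17205)) = -20 + 4*(130 + 17205) = -20 + 4*17335 = -20 + 69340 = 69320)
(-15004 - 4131)/(29711 + f) = (-15004 - 4131)/(29711 + 69320) = -19135/99031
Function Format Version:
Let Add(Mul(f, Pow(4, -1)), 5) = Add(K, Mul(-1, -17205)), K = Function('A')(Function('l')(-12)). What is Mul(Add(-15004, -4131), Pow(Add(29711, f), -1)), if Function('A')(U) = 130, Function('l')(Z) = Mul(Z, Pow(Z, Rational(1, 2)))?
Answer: Rational(-19135, 99031) ≈ -0.19322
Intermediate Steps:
Function('l')(Z) = Pow(Z, Rational(3, 2))
K = 130
f = 69320 (f = Add(-20, Mul(4, Add(130, Mul(-1, -17205)))) = Add(-20, Mul(4, Add(130, 17205))) = Add(-20, Mul(4, 17335)) = Add(-20, 69340) = 69320)
Mul(Add(-15004, -4131), Pow(Add(29711, f), -1)) = Mul(Add(-15004, -4131), Pow(Add(29711, 69320), -1)) = Mul(-19135, Pow(99031, -1)) = Mul(-19135, Rational(1, 99031)) = Rational(-19135, 99031)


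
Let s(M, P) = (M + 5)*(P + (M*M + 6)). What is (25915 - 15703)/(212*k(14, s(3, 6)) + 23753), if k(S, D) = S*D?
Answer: 10212/522377 ≈ 0.019549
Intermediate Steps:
s(M, P) = (5 + M)*(6 + P + M²) (s(M, P) = (5 + M)*(P + (M² + 6)) = (5 + M)*(P + (6 + M²)) = (5 + M)*(6 + P + M²))
k(S, D) = D*S
(25915 - 15703)/(212*k(14, s(3, 6)) + 23753) = (25915 - 15703)/(212*((30 + 3³ + 5*6 + 5*3² + 6*3 + 3*6)*14) + 23753) = 10212/(212*((30 + 27 + 30 + 5*9 + 18 + 18)*14) + 23753) = 10212/(212*((30 + 27 + 30 + 45 + 18 + 18)*14) + 23753) = 10212/(212*(168*14) + 23753) = 10212/(212*2352 + 23753) = 10212/(498624 + 23753) = 10212/522377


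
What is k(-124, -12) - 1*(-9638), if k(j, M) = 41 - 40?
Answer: 9639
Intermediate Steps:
k(j, M) = 1
k(-124, -12) - 1*(-9638) = 1 - 1*(-9638) = 1 + 9638 = 9639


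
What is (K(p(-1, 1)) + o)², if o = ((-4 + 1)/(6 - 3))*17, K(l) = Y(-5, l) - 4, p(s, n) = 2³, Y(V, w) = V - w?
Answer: 1156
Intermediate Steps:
p(s, n) = 8
K(l) = -9 - l (K(l) = (-5 - l) - 4 = -9 - l)
o = -17 (o = -3/3*17 = -3*⅓*17 = -1*17 = -17)
(K(p(-1, 1)) + o)² = ((-9 - 1*8) - 17)² = ((-9 - 8) - 17)² = (-17 - 17)² = (-34)² = 1156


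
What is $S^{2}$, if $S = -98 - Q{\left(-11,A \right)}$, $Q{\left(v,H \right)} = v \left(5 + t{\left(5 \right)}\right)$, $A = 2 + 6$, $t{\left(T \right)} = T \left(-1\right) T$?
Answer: $101124$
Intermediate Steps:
$t{\left(T \right)} = - T^{2}$ ($t{\left(T \right)} = - T T = - T^{2}$)
$A = 8$
$Q{\left(v,H \right)} = - 20 v$ ($Q{\left(v,H \right)} = v \left(5 - 5^{2}\right) = v \left(5 - 25\right) = v \left(-20\right) = - 20 v$)
$S = -318$ ($S = -98 - \left(-20\right) \left(-11\right) = -98 - 220 = -318$)
$S^{2} = \left(-318\right)^{2} = 101124$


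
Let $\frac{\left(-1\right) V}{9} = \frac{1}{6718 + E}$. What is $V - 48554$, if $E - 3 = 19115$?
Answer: $- \frac{418147051}{8612} \approx -48554.0$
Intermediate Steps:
$E = 19118$ ($E = 3 + 19115 = 19118$)
$V = - \frac{3}{8612}$ ($V = - \frac{9}{6718 + 19118} = - \frac{9}{25836} = \left(-9\right) \frac{1}{25836} = - \frac{3}{8612} \approx -0.00034835$)
$V - 48554 = - \frac{3}{8612} - 48554 = - \frac{418147051}{8612}$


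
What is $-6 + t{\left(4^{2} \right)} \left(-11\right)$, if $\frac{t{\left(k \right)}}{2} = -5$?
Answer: $104$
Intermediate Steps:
$t{\left(k \right)} = -10$ ($t{\left(k \right)} = 2 \left(-5\right) = -10$)
$-6 + t{\left(4^{2} \right)} \left(-11\right) = -6 - -110 = -6 + 110 = 104$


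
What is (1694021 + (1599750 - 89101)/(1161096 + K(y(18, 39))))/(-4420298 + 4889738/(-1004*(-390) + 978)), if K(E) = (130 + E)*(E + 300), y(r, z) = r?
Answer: -133897977847594807/349385786180556960 ≈ -0.38324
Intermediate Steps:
K(E) = (130 + E)*(300 + E)
(1694021 + (1599750 - 89101)/(1161096 + K(y(18, 39))))/(-4420298 + 4889738/(-1004*(-390) + 978)) = (1694021 + (1599750 - 89101)/(1161096 + (39000 + 18² + 430*18)))/(-4420298 + 4889738/(-1004*(-390) + 978)) = (1694021 + 1510649/(1161096 + (39000 + 324 + 7740)))/(-4420298 + 4889738/(391560 + 978)) = (1694021 + 1510649/(1161096 + 47064))/(-4420298 + 4889738/392538) = (1694021 + 1510649/1208160)/(-4420298 + 4889738*(1/392538)) = (1694021 + 1510649*(1/1208160))/(-4420298 + 2444869/196269) = (1694021 + 1510649/1208160)/(-867565023293/196269) = (2046649922009/1208160)*(-196269/867565023293) = -133897977847594807/349385786180556960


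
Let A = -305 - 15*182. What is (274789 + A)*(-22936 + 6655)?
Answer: -4424426874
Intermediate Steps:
A = -3035 (A = -305 - 2730 = -3035)
(274789 + A)*(-22936 + 6655) = (274789 - 3035)*(-22936 + 6655) = 271754*(-16281) = -4424426874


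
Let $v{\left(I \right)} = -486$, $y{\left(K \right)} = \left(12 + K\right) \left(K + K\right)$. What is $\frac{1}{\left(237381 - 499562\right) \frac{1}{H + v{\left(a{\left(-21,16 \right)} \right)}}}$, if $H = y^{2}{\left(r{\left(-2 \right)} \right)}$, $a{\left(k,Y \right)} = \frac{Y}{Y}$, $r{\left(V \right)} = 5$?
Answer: $- \frac{28414}{262181} \approx -0.10838$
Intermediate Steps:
$a{\left(k,Y \right)} = 1$
$y{\left(K \right)} = 2 K \left(12 + K\right)$ ($y{\left(K \right)} = \left(12 + K\right) 2 K = 2 K \left(12 + K\right)$)
$H = 28900$ ($H = \left(2 \cdot 5 \left(12 + 5\right)\right)^{2} = \left(2 \cdot 5 \cdot 17\right)^{2} = 170^{2} = 28900$)
$\frac{1}{\left(237381 - 499562\right) \frac{1}{H + v{\left(a{\left(-21,16 \right)} \right)}}} = \frac{1}{\left(237381 - 499562\right) \frac{1}{28900 - 486}} = \frac{1}{\left(-262181\right) \frac{1}{28414}} = \frac{1}{- \frac{262181}{28414}} = - \frac{28414}{262181}$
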